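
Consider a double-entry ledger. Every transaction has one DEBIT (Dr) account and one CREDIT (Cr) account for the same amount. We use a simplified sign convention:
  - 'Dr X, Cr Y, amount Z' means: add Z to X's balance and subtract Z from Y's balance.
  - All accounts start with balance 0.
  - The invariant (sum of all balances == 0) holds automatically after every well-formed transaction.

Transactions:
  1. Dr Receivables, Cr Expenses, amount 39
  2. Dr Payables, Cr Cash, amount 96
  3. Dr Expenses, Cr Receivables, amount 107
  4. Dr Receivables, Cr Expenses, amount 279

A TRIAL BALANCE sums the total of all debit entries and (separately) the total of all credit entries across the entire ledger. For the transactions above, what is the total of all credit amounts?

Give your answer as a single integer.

Txn 1: credit+=39
Txn 2: credit+=96
Txn 3: credit+=107
Txn 4: credit+=279
Total credits = 521

Answer: 521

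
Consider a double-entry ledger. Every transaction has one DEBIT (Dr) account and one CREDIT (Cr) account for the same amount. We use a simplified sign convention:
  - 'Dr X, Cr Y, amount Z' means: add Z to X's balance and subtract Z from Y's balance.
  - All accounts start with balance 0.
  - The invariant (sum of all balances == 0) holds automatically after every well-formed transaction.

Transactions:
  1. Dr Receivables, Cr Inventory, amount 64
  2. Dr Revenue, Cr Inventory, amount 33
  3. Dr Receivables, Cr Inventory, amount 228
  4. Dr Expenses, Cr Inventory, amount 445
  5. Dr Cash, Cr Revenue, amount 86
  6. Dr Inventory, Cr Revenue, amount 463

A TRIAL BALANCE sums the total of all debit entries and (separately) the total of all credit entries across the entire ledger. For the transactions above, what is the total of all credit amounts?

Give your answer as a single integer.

Txn 1: credit+=64
Txn 2: credit+=33
Txn 3: credit+=228
Txn 4: credit+=445
Txn 5: credit+=86
Txn 6: credit+=463
Total credits = 1319

Answer: 1319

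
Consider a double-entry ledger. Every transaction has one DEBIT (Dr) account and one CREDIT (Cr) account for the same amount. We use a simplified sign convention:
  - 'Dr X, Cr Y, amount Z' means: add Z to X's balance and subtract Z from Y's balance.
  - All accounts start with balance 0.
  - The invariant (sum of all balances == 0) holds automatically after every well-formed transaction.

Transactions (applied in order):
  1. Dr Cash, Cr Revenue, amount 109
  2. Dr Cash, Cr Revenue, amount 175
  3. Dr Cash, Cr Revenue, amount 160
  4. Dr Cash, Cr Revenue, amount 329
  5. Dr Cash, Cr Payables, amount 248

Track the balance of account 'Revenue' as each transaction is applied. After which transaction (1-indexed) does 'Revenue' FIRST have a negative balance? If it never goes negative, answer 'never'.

Answer: 1

Derivation:
After txn 1: Revenue=-109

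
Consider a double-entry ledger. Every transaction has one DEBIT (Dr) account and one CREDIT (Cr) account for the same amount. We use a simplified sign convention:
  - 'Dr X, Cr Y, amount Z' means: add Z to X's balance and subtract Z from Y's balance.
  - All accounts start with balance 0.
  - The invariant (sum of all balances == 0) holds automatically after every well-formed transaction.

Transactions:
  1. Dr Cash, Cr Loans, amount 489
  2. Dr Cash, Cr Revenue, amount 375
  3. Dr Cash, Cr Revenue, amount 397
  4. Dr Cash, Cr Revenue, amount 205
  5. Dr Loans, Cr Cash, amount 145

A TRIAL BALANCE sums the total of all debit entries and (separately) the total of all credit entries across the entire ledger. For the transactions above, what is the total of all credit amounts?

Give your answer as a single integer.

Txn 1: credit+=489
Txn 2: credit+=375
Txn 3: credit+=397
Txn 4: credit+=205
Txn 5: credit+=145
Total credits = 1611

Answer: 1611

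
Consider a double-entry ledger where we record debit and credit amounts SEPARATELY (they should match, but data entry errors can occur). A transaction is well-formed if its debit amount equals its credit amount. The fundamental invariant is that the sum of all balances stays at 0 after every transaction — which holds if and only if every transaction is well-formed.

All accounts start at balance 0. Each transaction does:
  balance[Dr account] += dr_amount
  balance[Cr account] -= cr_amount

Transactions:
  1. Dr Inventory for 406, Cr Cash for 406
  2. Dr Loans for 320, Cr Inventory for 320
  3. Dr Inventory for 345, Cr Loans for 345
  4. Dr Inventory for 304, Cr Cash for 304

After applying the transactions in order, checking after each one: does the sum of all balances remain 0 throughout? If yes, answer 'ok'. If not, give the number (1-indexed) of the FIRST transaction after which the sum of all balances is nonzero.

Answer: ok

Derivation:
After txn 1: dr=406 cr=406 sum_balances=0
After txn 2: dr=320 cr=320 sum_balances=0
After txn 3: dr=345 cr=345 sum_balances=0
After txn 4: dr=304 cr=304 sum_balances=0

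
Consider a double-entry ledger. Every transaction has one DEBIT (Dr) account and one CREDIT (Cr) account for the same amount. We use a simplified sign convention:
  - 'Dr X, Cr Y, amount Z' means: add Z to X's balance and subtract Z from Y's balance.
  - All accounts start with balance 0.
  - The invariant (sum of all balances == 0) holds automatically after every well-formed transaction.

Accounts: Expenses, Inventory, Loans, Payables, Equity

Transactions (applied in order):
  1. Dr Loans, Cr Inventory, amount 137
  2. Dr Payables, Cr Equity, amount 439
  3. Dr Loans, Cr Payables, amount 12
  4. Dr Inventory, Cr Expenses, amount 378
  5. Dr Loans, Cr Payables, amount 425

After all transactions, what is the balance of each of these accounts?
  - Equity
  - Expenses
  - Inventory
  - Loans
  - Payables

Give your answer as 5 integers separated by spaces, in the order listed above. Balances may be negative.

Answer: -439 -378 241 574 2

Derivation:
After txn 1 (Dr Loans, Cr Inventory, amount 137): Inventory=-137 Loans=137
After txn 2 (Dr Payables, Cr Equity, amount 439): Equity=-439 Inventory=-137 Loans=137 Payables=439
After txn 3 (Dr Loans, Cr Payables, amount 12): Equity=-439 Inventory=-137 Loans=149 Payables=427
After txn 4 (Dr Inventory, Cr Expenses, amount 378): Equity=-439 Expenses=-378 Inventory=241 Loans=149 Payables=427
After txn 5 (Dr Loans, Cr Payables, amount 425): Equity=-439 Expenses=-378 Inventory=241 Loans=574 Payables=2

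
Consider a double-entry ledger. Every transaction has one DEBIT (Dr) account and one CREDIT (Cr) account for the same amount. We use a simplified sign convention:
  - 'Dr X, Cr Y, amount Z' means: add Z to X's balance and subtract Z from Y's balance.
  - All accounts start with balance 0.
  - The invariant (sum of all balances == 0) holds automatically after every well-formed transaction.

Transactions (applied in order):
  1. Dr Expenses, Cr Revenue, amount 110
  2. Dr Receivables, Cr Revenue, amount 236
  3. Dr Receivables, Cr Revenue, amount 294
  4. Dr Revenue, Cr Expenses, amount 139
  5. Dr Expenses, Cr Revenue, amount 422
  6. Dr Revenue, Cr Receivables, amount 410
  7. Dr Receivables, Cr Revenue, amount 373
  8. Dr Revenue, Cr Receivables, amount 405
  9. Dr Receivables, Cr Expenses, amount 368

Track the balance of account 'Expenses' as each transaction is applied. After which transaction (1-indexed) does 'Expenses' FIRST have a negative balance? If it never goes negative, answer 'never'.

After txn 1: Expenses=110
After txn 2: Expenses=110
After txn 3: Expenses=110
After txn 4: Expenses=-29

Answer: 4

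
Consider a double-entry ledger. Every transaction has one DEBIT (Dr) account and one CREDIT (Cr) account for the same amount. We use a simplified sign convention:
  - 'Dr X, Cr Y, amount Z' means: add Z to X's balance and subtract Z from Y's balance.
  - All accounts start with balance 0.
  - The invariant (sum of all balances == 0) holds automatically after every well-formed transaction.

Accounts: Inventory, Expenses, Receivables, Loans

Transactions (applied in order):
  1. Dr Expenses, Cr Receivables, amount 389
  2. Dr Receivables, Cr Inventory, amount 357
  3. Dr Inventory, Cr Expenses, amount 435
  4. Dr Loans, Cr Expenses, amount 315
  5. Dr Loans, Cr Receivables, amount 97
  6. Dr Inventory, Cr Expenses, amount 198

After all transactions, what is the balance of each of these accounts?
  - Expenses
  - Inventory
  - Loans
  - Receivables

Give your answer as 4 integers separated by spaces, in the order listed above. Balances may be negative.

After txn 1 (Dr Expenses, Cr Receivables, amount 389): Expenses=389 Receivables=-389
After txn 2 (Dr Receivables, Cr Inventory, amount 357): Expenses=389 Inventory=-357 Receivables=-32
After txn 3 (Dr Inventory, Cr Expenses, amount 435): Expenses=-46 Inventory=78 Receivables=-32
After txn 4 (Dr Loans, Cr Expenses, amount 315): Expenses=-361 Inventory=78 Loans=315 Receivables=-32
After txn 5 (Dr Loans, Cr Receivables, amount 97): Expenses=-361 Inventory=78 Loans=412 Receivables=-129
After txn 6 (Dr Inventory, Cr Expenses, amount 198): Expenses=-559 Inventory=276 Loans=412 Receivables=-129

Answer: -559 276 412 -129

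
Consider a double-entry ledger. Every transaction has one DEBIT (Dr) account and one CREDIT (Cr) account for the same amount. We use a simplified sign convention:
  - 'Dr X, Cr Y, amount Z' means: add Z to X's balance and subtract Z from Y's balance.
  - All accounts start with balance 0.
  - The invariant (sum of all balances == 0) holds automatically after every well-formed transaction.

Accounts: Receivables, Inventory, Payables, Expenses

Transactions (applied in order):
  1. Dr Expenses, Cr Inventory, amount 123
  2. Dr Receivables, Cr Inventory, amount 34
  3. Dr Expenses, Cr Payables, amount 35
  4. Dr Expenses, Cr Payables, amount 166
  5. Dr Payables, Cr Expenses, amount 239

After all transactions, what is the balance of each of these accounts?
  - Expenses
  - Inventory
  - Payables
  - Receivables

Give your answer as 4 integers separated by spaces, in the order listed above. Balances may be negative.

Answer: 85 -157 38 34

Derivation:
After txn 1 (Dr Expenses, Cr Inventory, amount 123): Expenses=123 Inventory=-123
After txn 2 (Dr Receivables, Cr Inventory, amount 34): Expenses=123 Inventory=-157 Receivables=34
After txn 3 (Dr Expenses, Cr Payables, amount 35): Expenses=158 Inventory=-157 Payables=-35 Receivables=34
After txn 4 (Dr Expenses, Cr Payables, amount 166): Expenses=324 Inventory=-157 Payables=-201 Receivables=34
After txn 5 (Dr Payables, Cr Expenses, amount 239): Expenses=85 Inventory=-157 Payables=38 Receivables=34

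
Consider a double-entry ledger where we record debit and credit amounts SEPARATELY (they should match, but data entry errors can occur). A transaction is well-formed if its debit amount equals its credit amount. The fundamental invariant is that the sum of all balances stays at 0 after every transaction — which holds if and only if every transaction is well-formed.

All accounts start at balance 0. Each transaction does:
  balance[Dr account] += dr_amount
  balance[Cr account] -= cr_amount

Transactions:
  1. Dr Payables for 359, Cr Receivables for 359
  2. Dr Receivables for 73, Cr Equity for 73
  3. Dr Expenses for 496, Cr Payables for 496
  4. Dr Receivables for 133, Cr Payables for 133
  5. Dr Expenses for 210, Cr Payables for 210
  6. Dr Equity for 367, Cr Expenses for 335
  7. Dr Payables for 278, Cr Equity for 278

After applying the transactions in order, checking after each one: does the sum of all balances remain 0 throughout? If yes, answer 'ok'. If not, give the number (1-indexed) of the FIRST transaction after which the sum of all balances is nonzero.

After txn 1: dr=359 cr=359 sum_balances=0
After txn 2: dr=73 cr=73 sum_balances=0
After txn 3: dr=496 cr=496 sum_balances=0
After txn 4: dr=133 cr=133 sum_balances=0
After txn 5: dr=210 cr=210 sum_balances=0
After txn 6: dr=367 cr=335 sum_balances=32
After txn 7: dr=278 cr=278 sum_balances=32

Answer: 6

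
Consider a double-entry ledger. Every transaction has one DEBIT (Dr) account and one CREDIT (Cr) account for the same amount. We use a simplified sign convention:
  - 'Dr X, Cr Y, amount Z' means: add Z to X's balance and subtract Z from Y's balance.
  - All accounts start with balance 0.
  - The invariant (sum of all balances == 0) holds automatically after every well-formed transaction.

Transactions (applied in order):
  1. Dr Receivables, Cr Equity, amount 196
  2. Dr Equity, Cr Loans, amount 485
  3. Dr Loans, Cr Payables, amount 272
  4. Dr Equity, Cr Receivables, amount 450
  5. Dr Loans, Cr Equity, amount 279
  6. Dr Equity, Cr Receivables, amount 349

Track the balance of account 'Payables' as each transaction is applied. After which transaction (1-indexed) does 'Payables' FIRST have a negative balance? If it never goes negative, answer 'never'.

Answer: 3

Derivation:
After txn 1: Payables=0
After txn 2: Payables=0
After txn 3: Payables=-272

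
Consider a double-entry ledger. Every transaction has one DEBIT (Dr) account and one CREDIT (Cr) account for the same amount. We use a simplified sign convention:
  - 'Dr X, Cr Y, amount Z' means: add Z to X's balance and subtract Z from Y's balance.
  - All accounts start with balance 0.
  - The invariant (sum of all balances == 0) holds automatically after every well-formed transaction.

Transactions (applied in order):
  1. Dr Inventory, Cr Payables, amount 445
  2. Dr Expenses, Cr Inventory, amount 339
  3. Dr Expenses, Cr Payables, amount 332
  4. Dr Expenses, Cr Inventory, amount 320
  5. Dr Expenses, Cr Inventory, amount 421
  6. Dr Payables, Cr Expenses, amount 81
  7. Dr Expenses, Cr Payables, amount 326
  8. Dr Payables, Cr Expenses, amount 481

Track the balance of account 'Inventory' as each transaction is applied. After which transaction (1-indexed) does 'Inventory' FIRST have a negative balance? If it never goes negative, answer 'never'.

After txn 1: Inventory=445
After txn 2: Inventory=106
After txn 3: Inventory=106
After txn 4: Inventory=-214

Answer: 4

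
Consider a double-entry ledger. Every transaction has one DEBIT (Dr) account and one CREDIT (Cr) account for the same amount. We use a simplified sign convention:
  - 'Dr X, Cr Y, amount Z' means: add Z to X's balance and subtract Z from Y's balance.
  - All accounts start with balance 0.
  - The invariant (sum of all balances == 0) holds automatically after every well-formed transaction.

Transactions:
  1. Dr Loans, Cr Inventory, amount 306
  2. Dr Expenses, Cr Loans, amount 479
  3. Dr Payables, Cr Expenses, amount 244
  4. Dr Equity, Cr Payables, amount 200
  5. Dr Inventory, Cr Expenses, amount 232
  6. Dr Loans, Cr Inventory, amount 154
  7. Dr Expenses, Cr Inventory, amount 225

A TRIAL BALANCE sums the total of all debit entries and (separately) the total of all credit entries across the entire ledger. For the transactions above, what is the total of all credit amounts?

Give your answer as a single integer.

Txn 1: credit+=306
Txn 2: credit+=479
Txn 3: credit+=244
Txn 4: credit+=200
Txn 5: credit+=232
Txn 6: credit+=154
Txn 7: credit+=225
Total credits = 1840

Answer: 1840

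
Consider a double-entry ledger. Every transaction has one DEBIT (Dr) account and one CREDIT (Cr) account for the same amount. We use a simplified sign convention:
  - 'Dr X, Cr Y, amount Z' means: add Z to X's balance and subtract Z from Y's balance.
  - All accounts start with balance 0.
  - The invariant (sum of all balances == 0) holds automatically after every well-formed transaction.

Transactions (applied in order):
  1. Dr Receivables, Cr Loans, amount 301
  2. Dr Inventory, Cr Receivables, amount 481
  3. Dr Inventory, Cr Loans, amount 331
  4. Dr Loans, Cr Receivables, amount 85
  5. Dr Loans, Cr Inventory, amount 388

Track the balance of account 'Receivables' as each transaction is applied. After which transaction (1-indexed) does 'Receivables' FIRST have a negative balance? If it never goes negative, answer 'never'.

After txn 1: Receivables=301
After txn 2: Receivables=-180

Answer: 2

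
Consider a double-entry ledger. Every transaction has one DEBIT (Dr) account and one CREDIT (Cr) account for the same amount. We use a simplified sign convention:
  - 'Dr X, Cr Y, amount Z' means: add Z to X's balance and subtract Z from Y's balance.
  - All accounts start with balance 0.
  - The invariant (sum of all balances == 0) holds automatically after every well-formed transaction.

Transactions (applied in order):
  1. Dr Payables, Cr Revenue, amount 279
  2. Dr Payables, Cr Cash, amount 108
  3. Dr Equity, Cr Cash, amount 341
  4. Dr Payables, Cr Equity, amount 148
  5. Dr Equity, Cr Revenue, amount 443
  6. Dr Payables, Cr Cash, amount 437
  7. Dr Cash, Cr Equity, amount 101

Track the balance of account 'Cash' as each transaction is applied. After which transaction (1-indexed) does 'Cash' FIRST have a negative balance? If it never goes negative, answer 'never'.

Answer: 2

Derivation:
After txn 1: Cash=0
After txn 2: Cash=-108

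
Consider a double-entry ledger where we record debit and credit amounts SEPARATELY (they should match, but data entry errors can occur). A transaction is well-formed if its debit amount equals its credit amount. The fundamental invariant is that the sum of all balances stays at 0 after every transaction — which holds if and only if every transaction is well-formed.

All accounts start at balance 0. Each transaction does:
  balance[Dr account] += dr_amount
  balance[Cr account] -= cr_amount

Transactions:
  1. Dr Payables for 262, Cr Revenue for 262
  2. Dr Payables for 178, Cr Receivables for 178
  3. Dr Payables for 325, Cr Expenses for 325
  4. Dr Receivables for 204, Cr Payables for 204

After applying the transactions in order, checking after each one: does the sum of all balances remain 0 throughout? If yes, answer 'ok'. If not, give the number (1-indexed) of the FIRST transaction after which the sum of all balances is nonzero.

After txn 1: dr=262 cr=262 sum_balances=0
After txn 2: dr=178 cr=178 sum_balances=0
After txn 3: dr=325 cr=325 sum_balances=0
After txn 4: dr=204 cr=204 sum_balances=0

Answer: ok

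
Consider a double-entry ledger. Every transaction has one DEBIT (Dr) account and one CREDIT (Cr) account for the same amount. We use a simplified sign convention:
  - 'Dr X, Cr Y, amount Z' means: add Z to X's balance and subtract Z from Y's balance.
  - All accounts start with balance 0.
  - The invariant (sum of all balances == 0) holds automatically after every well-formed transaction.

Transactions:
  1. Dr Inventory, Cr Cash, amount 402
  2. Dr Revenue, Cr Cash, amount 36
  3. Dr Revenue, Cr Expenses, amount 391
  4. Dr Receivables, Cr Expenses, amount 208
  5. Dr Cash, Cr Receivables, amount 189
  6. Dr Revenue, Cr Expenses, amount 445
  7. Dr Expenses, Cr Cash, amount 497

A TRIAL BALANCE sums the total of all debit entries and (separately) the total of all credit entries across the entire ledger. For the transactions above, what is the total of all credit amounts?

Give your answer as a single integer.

Txn 1: credit+=402
Txn 2: credit+=36
Txn 3: credit+=391
Txn 4: credit+=208
Txn 5: credit+=189
Txn 6: credit+=445
Txn 7: credit+=497
Total credits = 2168

Answer: 2168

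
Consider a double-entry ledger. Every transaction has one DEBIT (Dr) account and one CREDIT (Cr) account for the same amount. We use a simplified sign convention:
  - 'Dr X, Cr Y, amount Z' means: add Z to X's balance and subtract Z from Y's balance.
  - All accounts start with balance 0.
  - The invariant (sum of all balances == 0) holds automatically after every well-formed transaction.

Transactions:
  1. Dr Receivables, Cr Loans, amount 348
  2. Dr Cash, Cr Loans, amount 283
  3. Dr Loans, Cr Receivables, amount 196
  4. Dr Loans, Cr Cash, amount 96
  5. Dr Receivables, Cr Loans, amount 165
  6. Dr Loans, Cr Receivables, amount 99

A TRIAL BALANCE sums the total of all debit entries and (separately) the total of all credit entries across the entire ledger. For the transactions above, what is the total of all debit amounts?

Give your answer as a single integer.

Txn 1: debit+=348
Txn 2: debit+=283
Txn 3: debit+=196
Txn 4: debit+=96
Txn 5: debit+=165
Txn 6: debit+=99
Total debits = 1187

Answer: 1187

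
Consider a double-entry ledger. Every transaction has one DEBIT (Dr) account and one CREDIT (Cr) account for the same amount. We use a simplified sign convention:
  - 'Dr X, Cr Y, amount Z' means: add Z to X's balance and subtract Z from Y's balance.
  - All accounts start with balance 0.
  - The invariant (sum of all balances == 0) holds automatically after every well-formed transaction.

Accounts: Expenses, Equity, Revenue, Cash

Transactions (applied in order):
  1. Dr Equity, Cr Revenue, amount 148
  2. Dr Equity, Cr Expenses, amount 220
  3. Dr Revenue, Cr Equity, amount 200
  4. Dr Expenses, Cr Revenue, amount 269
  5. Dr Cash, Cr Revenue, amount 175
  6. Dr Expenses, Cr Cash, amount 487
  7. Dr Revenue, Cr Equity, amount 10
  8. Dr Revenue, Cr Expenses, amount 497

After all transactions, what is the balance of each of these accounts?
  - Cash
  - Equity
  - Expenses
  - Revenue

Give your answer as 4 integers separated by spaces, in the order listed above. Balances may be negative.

After txn 1 (Dr Equity, Cr Revenue, amount 148): Equity=148 Revenue=-148
After txn 2 (Dr Equity, Cr Expenses, amount 220): Equity=368 Expenses=-220 Revenue=-148
After txn 3 (Dr Revenue, Cr Equity, amount 200): Equity=168 Expenses=-220 Revenue=52
After txn 4 (Dr Expenses, Cr Revenue, amount 269): Equity=168 Expenses=49 Revenue=-217
After txn 5 (Dr Cash, Cr Revenue, amount 175): Cash=175 Equity=168 Expenses=49 Revenue=-392
After txn 6 (Dr Expenses, Cr Cash, amount 487): Cash=-312 Equity=168 Expenses=536 Revenue=-392
After txn 7 (Dr Revenue, Cr Equity, amount 10): Cash=-312 Equity=158 Expenses=536 Revenue=-382
After txn 8 (Dr Revenue, Cr Expenses, amount 497): Cash=-312 Equity=158 Expenses=39 Revenue=115

Answer: -312 158 39 115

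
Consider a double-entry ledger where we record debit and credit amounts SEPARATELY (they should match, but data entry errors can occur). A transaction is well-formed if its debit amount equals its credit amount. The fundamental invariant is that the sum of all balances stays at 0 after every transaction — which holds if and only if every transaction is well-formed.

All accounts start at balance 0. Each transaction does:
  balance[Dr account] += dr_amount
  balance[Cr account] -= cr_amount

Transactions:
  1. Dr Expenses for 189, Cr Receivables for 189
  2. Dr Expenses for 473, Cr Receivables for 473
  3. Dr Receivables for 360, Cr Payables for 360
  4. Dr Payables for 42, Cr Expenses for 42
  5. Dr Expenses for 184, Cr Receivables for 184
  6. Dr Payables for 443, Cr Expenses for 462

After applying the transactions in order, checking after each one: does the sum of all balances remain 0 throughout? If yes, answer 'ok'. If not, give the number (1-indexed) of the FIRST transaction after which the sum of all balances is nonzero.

After txn 1: dr=189 cr=189 sum_balances=0
After txn 2: dr=473 cr=473 sum_balances=0
After txn 3: dr=360 cr=360 sum_balances=0
After txn 4: dr=42 cr=42 sum_balances=0
After txn 5: dr=184 cr=184 sum_balances=0
After txn 6: dr=443 cr=462 sum_balances=-19

Answer: 6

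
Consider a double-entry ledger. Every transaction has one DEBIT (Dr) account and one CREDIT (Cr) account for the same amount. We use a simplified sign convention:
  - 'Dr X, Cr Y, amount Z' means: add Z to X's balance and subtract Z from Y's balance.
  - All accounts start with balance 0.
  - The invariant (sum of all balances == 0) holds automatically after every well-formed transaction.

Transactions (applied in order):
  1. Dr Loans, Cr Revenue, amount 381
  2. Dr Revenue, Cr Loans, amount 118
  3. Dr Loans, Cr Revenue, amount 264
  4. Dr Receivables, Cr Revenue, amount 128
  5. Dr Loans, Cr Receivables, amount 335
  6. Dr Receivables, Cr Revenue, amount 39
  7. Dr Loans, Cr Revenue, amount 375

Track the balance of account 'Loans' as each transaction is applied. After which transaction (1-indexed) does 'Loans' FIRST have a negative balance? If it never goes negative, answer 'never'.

Answer: never

Derivation:
After txn 1: Loans=381
After txn 2: Loans=263
After txn 3: Loans=527
After txn 4: Loans=527
After txn 5: Loans=862
After txn 6: Loans=862
After txn 7: Loans=1237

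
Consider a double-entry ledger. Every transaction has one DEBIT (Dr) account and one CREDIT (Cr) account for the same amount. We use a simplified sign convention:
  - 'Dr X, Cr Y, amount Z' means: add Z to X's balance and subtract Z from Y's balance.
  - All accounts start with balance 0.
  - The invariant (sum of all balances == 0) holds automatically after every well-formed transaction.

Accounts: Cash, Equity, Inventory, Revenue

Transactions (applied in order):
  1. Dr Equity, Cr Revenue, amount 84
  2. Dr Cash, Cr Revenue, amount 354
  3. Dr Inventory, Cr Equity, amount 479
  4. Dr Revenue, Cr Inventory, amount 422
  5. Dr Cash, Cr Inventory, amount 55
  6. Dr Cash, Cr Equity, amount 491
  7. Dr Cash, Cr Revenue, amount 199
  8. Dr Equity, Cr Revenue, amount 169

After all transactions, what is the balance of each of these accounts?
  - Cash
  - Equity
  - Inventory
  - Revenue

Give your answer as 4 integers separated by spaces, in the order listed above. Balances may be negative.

After txn 1 (Dr Equity, Cr Revenue, amount 84): Equity=84 Revenue=-84
After txn 2 (Dr Cash, Cr Revenue, amount 354): Cash=354 Equity=84 Revenue=-438
After txn 3 (Dr Inventory, Cr Equity, amount 479): Cash=354 Equity=-395 Inventory=479 Revenue=-438
After txn 4 (Dr Revenue, Cr Inventory, amount 422): Cash=354 Equity=-395 Inventory=57 Revenue=-16
After txn 5 (Dr Cash, Cr Inventory, amount 55): Cash=409 Equity=-395 Inventory=2 Revenue=-16
After txn 6 (Dr Cash, Cr Equity, amount 491): Cash=900 Equity=-886 Inventory=2 Revenue=-16
After txn 7 (Dr Cash, Cr Revenue, amount 199): Cash=1099 Equity=-886 Inventory=2 Revenue=-215
After txn 8 (Dr Equity, Cr Revenue, amount 169): Cash=1099 Equity=-717 Inventory=2 Revenue=-384

Answer: 1099 -717 2 -384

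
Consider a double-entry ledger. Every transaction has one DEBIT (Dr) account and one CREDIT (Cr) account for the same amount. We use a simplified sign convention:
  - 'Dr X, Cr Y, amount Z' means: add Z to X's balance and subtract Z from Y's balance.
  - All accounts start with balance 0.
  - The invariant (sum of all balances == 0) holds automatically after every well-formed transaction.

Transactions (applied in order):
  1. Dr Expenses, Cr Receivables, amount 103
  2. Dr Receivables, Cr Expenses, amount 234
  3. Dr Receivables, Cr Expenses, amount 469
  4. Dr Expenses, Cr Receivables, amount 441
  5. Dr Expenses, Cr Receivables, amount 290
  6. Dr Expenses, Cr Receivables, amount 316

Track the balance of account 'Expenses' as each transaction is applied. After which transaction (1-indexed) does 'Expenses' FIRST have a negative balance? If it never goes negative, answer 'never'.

After txn 1: Expenses=103
After txn 2: Expenses=-131

Answer: 2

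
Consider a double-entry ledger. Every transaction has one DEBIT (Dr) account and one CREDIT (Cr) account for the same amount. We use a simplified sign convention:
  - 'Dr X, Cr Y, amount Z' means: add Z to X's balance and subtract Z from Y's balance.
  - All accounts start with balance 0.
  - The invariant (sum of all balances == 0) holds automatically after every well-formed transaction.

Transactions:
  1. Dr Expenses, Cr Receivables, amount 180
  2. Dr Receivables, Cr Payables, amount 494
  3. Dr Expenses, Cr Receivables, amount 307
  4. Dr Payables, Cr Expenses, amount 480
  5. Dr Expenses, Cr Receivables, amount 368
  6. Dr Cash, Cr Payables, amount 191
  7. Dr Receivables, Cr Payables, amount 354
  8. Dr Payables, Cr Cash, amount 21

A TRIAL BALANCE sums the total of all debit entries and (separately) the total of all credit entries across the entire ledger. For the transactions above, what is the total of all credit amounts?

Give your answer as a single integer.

Answer: 2395

Derivation:
Txn 1: credit+=180
Txn 2: credit+=494
Txn 3: credit+=307
Txn 4: credit+=480
Txn 5: credit+=368
Txn 6: credit+=191
Txn 7: credit+=354
Txn 8: credit+=21
Total credits = 2395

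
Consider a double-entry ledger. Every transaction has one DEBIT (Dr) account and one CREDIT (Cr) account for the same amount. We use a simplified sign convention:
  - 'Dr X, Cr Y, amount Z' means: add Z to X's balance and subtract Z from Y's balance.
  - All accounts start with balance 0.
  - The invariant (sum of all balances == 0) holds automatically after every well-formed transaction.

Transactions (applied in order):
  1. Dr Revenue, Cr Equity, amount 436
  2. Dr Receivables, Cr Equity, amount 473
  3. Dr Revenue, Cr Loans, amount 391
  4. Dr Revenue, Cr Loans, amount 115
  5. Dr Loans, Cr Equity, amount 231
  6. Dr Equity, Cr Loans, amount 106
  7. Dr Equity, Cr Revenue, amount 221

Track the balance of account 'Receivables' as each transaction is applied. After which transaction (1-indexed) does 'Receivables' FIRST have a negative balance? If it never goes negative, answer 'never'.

Answer: never

Derivation:
After txn 1: Receivables=0
After txn 2: Receivables=473
After txn 3: Receivables=473
After txn 4: Receivables=473
After txn 5: Receivables=473
After txn 6: Receivables=473
After txn 7: Receivables=473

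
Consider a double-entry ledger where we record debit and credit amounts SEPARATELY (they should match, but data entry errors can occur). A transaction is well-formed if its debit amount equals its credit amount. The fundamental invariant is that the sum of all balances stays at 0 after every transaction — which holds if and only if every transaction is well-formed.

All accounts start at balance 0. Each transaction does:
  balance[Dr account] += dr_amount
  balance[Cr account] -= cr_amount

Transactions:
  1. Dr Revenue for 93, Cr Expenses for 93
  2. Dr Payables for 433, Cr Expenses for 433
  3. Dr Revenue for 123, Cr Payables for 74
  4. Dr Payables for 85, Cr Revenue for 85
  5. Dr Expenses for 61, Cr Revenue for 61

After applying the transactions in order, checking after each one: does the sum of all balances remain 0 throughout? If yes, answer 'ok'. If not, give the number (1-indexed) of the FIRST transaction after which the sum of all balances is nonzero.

Answer: 3

Derivation:
After txn 1: dr=93 cr=93 sum_balances=0
After txn 2: dr=433 cr=433 sum_balances=0
After txn 3: dr=123 cr=74 sum_balances=49
After txn 4: dr=85 cr=85 sum_balances=49
After txn 5: dr=61 cr=61 sum_balances=49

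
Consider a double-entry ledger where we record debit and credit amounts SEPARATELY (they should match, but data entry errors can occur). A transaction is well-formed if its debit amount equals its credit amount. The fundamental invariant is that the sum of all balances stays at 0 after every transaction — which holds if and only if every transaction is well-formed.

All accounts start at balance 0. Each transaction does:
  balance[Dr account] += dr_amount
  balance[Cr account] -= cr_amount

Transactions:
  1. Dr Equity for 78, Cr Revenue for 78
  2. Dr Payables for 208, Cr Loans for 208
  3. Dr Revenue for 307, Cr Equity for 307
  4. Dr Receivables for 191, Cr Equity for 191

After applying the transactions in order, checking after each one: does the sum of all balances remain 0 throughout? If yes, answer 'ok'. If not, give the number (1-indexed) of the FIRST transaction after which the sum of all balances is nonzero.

Answer: ok

Derivation:
After txn 1: dr=78 cr=78 sum_balances=0
After txn 2: dr=208 cr=208 sum_balances=0
After txn 3: dr=307 cr=307 sum_balances=0
After txn 4: dr=191 cr=191 sum_balances=0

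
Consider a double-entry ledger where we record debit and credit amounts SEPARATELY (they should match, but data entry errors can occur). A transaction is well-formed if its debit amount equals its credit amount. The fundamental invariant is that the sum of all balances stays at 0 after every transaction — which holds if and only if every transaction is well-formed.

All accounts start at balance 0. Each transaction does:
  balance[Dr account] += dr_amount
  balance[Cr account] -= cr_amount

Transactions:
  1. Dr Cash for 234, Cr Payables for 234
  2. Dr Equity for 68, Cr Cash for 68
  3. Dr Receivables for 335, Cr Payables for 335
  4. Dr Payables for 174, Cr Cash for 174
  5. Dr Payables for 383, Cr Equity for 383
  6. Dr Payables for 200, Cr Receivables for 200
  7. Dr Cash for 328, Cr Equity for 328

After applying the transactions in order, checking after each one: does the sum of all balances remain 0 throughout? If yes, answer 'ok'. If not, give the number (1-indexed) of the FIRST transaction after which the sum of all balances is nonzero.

After txn 1: dr=234 cr=234 sum_balances=0
After txn 2: dr=68 cr=68 sum_balances=0
After txn 3: dr=335 cr=335 sum_balances=0
After txn 4: dr=174 cr=174 sum_balances=0
After txn 5: dr=383 cr=383 sum_balances=0
After txn 6: dr=200 cr=200 sum_balances=0
After txn 7: dr=328 cr=328 sum_balances=0

Answer: ok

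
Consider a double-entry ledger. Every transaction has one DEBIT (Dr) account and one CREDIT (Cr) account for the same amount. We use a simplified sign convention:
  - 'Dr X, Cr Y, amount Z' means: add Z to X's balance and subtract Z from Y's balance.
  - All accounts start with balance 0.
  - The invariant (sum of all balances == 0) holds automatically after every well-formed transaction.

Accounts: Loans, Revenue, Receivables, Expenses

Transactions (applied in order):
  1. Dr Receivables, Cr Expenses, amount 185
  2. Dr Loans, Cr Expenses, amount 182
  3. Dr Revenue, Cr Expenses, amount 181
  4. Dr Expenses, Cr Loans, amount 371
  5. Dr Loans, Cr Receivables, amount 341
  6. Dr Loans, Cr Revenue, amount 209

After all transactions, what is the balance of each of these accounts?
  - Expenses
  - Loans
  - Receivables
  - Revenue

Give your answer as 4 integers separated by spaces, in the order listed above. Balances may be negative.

After txn 1 (Dr Receivables, Cr Expenses, amount 185): Expenses=-185 Receivables=185
After txn 2 (Dr Loans, Cr Expenses, amount 182): Expenses=-367 Loans=182 Receivables=185
After txn 3 (Dr Revenue, Cr Expenses, amount 181): Expenses=-548 Loans=182 Receivables=185 Revenue=181
After txn 4 (Dr Expenses, Cr Loans, amount 371): Expenses=-177 Loans=-189 Receivables=185 Revenue=181
After txn 5 (Dr Loans, Cr Receivables, amount 341): Expenses=-177 Loans=152 Receivables=-156 Revenue=181
After txn 6 (Dr Loans, Cr Revenue, amount 209): Expenses=-177 Loans=361 Receivables=-156 Revenue=-28

Answer: -177 361 -156 -28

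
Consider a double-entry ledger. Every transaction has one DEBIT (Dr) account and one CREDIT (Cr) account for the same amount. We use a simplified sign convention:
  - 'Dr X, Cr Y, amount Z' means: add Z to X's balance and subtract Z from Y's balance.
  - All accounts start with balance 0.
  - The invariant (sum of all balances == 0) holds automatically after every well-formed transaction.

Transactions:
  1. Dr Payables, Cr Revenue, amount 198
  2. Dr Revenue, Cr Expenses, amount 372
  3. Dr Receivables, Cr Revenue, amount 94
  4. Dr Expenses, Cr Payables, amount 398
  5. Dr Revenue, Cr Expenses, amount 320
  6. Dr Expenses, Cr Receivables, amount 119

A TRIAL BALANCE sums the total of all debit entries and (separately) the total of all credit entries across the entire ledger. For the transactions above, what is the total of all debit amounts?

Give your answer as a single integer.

Txn 1: debit+=198
Txn 2: debit+=372
Txn 3: debit+=94
Txn 4: debit+=398
Txn 5: debit+=320
Txn 6: debit+=119
Total debits = 1501

Answer: 1501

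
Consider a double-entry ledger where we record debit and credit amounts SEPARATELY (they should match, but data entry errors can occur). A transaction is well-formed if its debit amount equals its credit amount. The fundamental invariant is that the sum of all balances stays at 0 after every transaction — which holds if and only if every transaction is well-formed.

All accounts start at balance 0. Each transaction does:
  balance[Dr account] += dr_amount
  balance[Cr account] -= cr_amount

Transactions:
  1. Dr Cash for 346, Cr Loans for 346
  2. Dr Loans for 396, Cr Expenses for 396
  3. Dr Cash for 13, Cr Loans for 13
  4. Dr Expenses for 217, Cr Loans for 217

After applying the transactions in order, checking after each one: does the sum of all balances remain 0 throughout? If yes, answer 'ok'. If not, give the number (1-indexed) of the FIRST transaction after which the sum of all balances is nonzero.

After txn 1: dr=346 cr=346 sum_balances=0
After txn 2: dr=396 cr=396 sum_balances=0
After txn 3: dr=13 cr=13 sum_balances=0
After txn 4: dr=217 cr=217 sum_balances=0

Answer: ok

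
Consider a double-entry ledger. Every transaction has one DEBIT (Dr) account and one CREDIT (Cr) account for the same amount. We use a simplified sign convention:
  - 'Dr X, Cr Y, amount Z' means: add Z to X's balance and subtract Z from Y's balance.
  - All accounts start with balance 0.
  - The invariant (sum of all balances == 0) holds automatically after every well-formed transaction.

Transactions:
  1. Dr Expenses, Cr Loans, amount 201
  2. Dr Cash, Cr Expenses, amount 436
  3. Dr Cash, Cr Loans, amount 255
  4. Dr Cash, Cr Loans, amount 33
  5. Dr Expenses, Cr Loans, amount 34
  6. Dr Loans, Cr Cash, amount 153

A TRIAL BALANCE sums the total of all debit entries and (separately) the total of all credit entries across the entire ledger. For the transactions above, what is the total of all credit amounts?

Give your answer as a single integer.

Answer: 1112

Derivation:
Txn 1: credit+=201
Txn 2: credit+=436
Txn 3: credit+=255
Txn 4: credit+=33
Txn 5: credit+=34
Txn 6: credit+=153
Total credits = 1112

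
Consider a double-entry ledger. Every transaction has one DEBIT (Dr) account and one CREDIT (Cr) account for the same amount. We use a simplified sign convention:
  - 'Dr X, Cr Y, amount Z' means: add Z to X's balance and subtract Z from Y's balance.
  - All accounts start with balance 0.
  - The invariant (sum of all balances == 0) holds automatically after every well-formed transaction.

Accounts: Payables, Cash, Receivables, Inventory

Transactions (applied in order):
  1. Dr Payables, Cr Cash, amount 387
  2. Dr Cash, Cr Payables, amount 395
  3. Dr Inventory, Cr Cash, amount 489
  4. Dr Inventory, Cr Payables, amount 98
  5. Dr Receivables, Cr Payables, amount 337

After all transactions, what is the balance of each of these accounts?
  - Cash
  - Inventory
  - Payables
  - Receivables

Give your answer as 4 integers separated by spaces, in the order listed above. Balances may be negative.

Answer: -481 587 -443 337

Derivation:
After txn 1 (Dr Payables, Cr Cash, amount 387): Cash=-387 Payables=387
After txn 2 (Dr Cash, Cr Payables, amount 395): Cash=8 Payables=-8
After txn 3 (Dr Inventory, Cr Cash, amount 489): Cash=-481 Inventory=489 Payables=-8
After txn 4 (Dr Inventory, Cr Payables, amount 98): Cash=-481 Inventory=587 Payables=-106
After txn 5 (Dr Receivables, Cr Payables, amount 337): Cash=-481 Inventory=587 Payables=-443 Receivables=337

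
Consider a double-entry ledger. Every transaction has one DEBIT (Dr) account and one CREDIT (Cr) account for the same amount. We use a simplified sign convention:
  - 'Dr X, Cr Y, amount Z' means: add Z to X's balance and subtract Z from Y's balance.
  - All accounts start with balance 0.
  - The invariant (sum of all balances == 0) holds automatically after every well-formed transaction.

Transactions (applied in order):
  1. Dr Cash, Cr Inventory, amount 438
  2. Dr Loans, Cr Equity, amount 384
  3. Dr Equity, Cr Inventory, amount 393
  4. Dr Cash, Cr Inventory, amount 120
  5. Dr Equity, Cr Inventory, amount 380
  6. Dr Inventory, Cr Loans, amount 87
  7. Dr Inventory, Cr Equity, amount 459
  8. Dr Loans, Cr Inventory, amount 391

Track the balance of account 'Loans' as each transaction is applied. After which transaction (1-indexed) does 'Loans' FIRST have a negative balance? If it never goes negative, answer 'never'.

Answer: never

Derivation:
After txn 1: Loans=0
After txn 2: Loans=384
After txn 3: Loans=384
After txn 4: Loans=384
After txn 5: Loans=384
After txn 6: Loans=297
After txn 7: Loans=297
After txn 8: Loans=688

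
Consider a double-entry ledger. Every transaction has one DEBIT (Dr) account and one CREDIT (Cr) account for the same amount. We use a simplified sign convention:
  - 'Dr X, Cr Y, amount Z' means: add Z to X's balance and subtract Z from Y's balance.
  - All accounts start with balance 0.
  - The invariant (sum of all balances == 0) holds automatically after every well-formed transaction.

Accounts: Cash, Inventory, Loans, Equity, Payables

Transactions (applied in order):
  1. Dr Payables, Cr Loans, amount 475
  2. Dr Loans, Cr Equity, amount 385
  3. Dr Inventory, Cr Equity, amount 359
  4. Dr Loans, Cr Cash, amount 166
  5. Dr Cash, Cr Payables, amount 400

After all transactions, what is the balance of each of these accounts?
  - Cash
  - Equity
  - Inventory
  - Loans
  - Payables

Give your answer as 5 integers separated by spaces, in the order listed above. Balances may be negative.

After txn 1 (Dr Payables, Cr Loans, amount 475): Loans=-475 Payables=475
After txn 2 (Dr Loans, Cr Equity, amount 385): Equity=-385 Loans=-90 Payables=475
After txn 3 (Dr Inventory, Cr Equity, amount 359): Equity=-744 Inventory=359 Loans=-90 Payables=475
After txn 4 (Dr Loans, Cr Cash, amount 166): Cash=-166 Equity=-744 Inventory=359 Loans=76 Payables=475
After txn 5 (Dr Cash, Cr Payables, amount 400): Cash=234 Equity=-744 Inventory=359 Loans=76 Payables=75

Answer: 234 -744 359 76 75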